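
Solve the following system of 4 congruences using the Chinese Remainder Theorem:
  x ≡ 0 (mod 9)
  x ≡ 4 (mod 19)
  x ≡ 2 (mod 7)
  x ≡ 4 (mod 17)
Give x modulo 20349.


Product of moduli M = 9 · 19 · 7 · 17 = 20349.
Merge one congruence at a time:
  Start: x ≡ 0 (mod 9).
  Combine with x ≡ 4 (mod 19); new modulus lcm = 171.
    Write x = 0 + 9·t and substitute into x ≡ 4 (mod 19): 9·t ≡ 4 − 0 = 4 (mod 19).
    The inverse of 9 mod 19 is 17 (since 9·17 = 153 = 8·19 + 1), so t ≡ 17·4 = 68 ≡ 11 (mod 19).
    Then x = 0 + 9·11 = 99, valid modulo lcm(9, 19) = 171: x ≡ 99 (mod 171).
  Combine with x ≡ 2 (mod 7); new modulus lcm = 1197.
    Write x = 99 + 171·t and substitute into x ≡ 2 (mod 7): 171·t ≡ 2 − 99 = -97 (mod 7).
    Reduce coefficients mod 7: 3·t ≡ 1 (mod 7).
    The inverse of 3 mod 7 is 5 (since 3·5 = 15 = 2·7 + 1), so t ≡ 5·1 = 5 ≡ 5 (mod 7).
    Then x = 99 + 171·5 = 954, valid modulo lcm(171, 7) = 1197: x ≡ 954 (mod 1197).
  Combine with x ≡ 4 (mod 17); new modulus lcm = 20349.
    Write x = 954 + 1197·t and substitute into x ≡ 4 (mod 17): 1197·t ≡ 4 − 954 = -950 (mod 17).
    Reduce coefficients mod 17: 7·t ≡ 2 (mod 17).
    The inverse of 7 mod 17 is 5 (since 7·5 = 35 = 2·17 + 1), so t ≡ 5·2 = 10 ≡ 10 (mod 17).
    Then x = 954 + 1197·10 = 12924, valid modulo lcm(1197, 17) = 20349: x ≡ 12924 (mod 20349).
Verify against each original: 12924 mod 9 = 0, 12924 mod 19 = 4, 12924 mod 7 = 2, 12924 mod 17 = 4.

x ≡ 12924 (mod 20349).


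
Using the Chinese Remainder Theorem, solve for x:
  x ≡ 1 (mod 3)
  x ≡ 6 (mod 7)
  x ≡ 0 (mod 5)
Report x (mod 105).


Moduli 3, 7, 5 are pairwise coprime; by CRT there is a unique solution modulo M = 3 · 7 · 5 = 105.
Solve pairwise, accumulating the modulus:
  Start with x ≡ 1 (mod 3).
  Combine with x ≡ 6 (mod 7): since gcd(3, 7) = 1, we get a unique residue mod 21.
    Write x = 1 + 3·t and substitute into x ≡ 6 (mod 7): 3·t ≡ 6 − 1 = 5 (mod 7).
    The inverse of 3 mod 7 is 5 (since 3·5 = 15 = 2·7 + 1), so t ≡ 5·5 = 25 ≡ 4 (mod 7).
    Then x = 1 + 3·4 = 13, valid modulo lcm(3, 7) = 21: x ≡ 13 (mod 21).
  Combine with x ≡ 0 (mod 5): since gcd(21, 5) = 1, we get a unique residue mod 105.
    Write x = 13 + 21·t and substitute into x ≡ 0 (mod 5): 21·t ≡ 0 − 13 = -13 (mod 5).
    Reduce coefficients mod 5: 1·t ≡ 2 (mod 5).
    So t ≡ 2 (mod 5).
    Then x = 13 + 21·2 = 55, valid modulo lcm(21, 5) = 105: x ≡ 55 (mod 105).
Verify: 55 mod 3 = 1 ✓, 55 mod 7 = 6 ✓, 55 mod 5 = 0 ✓.

x ≡ 55 (mod 105).


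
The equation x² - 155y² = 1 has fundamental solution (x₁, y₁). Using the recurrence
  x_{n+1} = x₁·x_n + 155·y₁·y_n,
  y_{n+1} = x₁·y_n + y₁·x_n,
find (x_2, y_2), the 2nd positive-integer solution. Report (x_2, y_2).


Step 1: Find the fundamental solution (x₁, y₁) of x² - 155y² = 1.
  Expand √155 as a continued fraction. a₀ = ⌊√155⌋ = 12; iterate m_{k+1} = d_k·a_k − m_k, d_{k+1} = (155 − m_{k+1}²)/d_k, a_{k+1} = ⌊(a₀ + m_{k+1})/d_{k+1}⌋ (starting m₀ = 0, d₀ = 1), with convergents p_k = a_k·p_{k-1} + p_{k-2}, q_k = a_k·q_{k-1} + q_{k-2} (p₋₁ = 1, q₋₁ = 0):
  k = 0: a₀ = 12; p₀/q₀ = 12/1; p₀² − 155·q₀² = 144 − 155 = -11.
  k = 1: m = 12, d = 11, a = ⌊(12 + 12)/11⌋ = 2; p/q = (2·12 + 1)/(2·1 + 0) = 25/2; p² − 155·q² = 625 − 620 = 5.
  k = 2: m = 10, d = 5, a = ⌊(12 + 10)/5⌋ = 4; p/q = (4·25 + 12)/(4·2 + 1) = 112/9; p² − 155·q² = 12544 − 12555 = -11.
  k = 3: m = 10, d = 11, a = ⌊(12 + 10)/11⌋ = 2; p/q = (2·112 + 25)/(2·9 + 2) = 249/20; p² − 155·q² = 62001 − 62000 = 1.
  The first convergent with p² − 155·q² = 1 gives the fundamental solution (x₁, y₁) = (249, 20).
Step 2: Apply the recurrence (x_{n+1}, y_{n+1}) = (x₁x_n + 155y₁y_n, x₁y_n + y₁x_n) repeatedly.
  From (x_1, y_1) = (249, 20): x_2 = 249·249 + 155·20·20 = 124001; y_2 = 249·20 + 20·249 = 9960.
Step 3: Verify x_2² - 155·y_2² = 15376248001 - 15376248000 = 1 (should be 1). ✓

(x_1, y_1) = (249, 20); (x_2, y_2) = (124001, 9960).


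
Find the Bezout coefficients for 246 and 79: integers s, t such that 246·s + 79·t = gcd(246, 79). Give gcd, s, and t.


Euclidean algorithm on (246, 79) — divide until remainder is 0:
  246 = 3 · 79 + 9
  79 = 8 · 9 + 7
  9 = 1 · 7 + 2
  7 = 3 · 2 + 1
  2 = 2 · 1 + 0
gcd(246, 79) = 1.
Track Bezout coefficients alongside the remainders: start with r₀ = 246 = a·1 + b·0 (s = 1, t = 0) and r₁ = 79 = a·0 + b·1 (s = 0, t = 1); each new remainder r_{k+1} = r_{k-1} − q_k·r_k inherits s_{k+1} = s_{k-1} − q_k·s_k, t_{k+1} = t_{k-1} − q_k·t_k, so r_k = a·s_k + b·t_k at every step:
  q = 3: r = 9, s = 1 − 3·0 = 1, t = 0 − 3·1 = -3  (check: 246·1 + 79·(-3) = 9)
  q = 8: r = 7, s = 0 − 8·1 = -8, t = 1 − 8·(-3) = 25  (check: 246·(-8) + 79·25 = 7)
  q = 1: r = 2, s = 1 − 1·(-8) = 9, t = -3 − 1·25 = -28  (check: 246·9 + 79·(-28) = 2)
  q = 3: r = 1, s = -8 − 3·9 = -35, t = 25 − 3·(-28) = 109  (check: 246·(-35) + 79·109 = 1)
The row with r = 1 (the gcd) gives the Bezout coefficients s = -35, t = 109.
Result: 246 · (-35) + 79 · (109) = 1.

gcd(246, 79) = 1; s = -35, t = 109 (check: 246·(-35) + 79·109 = 1).


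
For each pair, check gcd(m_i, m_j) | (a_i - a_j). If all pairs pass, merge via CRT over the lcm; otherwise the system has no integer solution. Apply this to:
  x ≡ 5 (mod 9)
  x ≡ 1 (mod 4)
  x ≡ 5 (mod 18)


Moduli 9, 4, 18 are not pairwise coprime, so CRT works modulo lcm(m_i) when all pairwise compatibility conditions hold.
Pairwise compatibility: gcd(m_i, m_j) must divide a_i - a_j for every pair.
Merge one congruence at a time:
  Start: x ≡ 5 (mod 9).
  Combine with x ≡ 1 (mod 4): gcd(9, 4) = 1; 1 - 5 = -4, which IS divisible by 1, so compatible.
    Write x = 5 + 9·t and substitute into x ≡ 1 (mod 4): 9·t ≡ 1 − 5 = -4 (mod 4).
    Reduce coefficients mod 4: 1·t ≡ 0 (mod 4).
    So t ≡ 0 (mod 4).
    Then x = 5 + 9·0 = 5, valid modulo lcm(9, 4) = 36: x ≡ 5 (mod 36).
  Combine with x ≡ 5 (mod 18): gcd(36, 18) = 18; 5 - 5 = 0, which IS divisible by 18, so compatible.
    Write x = 5 + 36·t and substitute into x ≡ 5 (mod 18): 36·t ≡ 5 − 5 = 0 (mod 18).
    Divide the congruence (and modulus) by g = 18: 2·t ≡ 0 (mod 1).
    Modulo 1 every t works; take t = 0.
    Then x = 5 + 36·0 = 5, valid modulo lcm(36, 18) = 36: x ≡ 5 (mod 36).
Verify: 5 mod 9 = 5, 5 mod 4 = 1, 5 mod 18 = 5.

x ≡ 5 (mod 36).


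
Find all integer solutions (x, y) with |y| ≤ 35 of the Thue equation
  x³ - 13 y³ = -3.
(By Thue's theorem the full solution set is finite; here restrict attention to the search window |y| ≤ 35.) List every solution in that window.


The equation is x³ - 13y³ = -3. For fixed y, x³ = 13·y³ − 3, so a solution requires the RHS to be a perfect cube.
Strategy: iterate y from -35 to 35, compute RHS = 13·y³ − 3, and check whether it is a (positive or negative) perfect cube.
Check small values of y:
  y = 0: RHS = -3 is not a perfect cube.
  y = 1: RHS = 10 is not a perfect cube.
  y = -1: RHS = -16 is not a perfect cube.
  y = 2: RHS = 101 is not a perfect cube.
  y = -2: RHS = -107 is not a perfect cube.
  y = 3: RHS = 348 is not a perfect cube.
  y = -3: RHS = -354 is not a perfect cube.
Continuing the search up to |y| = 35 finds no solutions either.
No (x, y) in the scanned range satisfies the equation.

No integer solutions with |y| ≤ 35.


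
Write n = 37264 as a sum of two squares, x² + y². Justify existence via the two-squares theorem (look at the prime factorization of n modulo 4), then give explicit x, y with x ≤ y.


Step 1: Factor n = 37264 = 2^4 · 17 · 137.
Step 2: Check the mod-4 condition on each prime factor: 2 = 2 (special); 17 ≡ 1 (mod 4), exponent 1; 137 ≡ 1 (mod 4), exponent 1.
All primes ≡ 3 (mod 4) appear to even exponent (or don't appear), so by the two-squares theorem n IS expressible as a sum of two squares.
Step 3: Build a representation. Group n = k² · m with k = 4 and m = 17 · 137 = 2329 (a product of primes ≡ 1 (mod 4)); a representation of m scales to one of n via (k·x)² + (k·y)² = k²(x² + y²). Each prime p ≡ 1 (mod 4) is itself a sum of two squares; find a² by testing p − a² for a perfect square:
  17: 17 − 1² = 16 = 4² ⇒ 17 = 1² + 4².
  137: 137 − 1² = 136, 137 − 2² = 133, 137 − 3² = 128, 137 − 4² = 121 = 11² ⇒ 137 = 4² + 11².
  Combine using the Brahmagupta–Fibonacci identity (a² + b²)(c² + d²) = (ac − bd)² + (ad + bc)² = (ac + bd)² + (ad − bc)²:
  17 · 137 = 2329: from (1² + 4²)(4² + 11²), take (1·4 − 4·11, 1·11 + 4·4) = (4 − 44, 11 + 16) = (-40, 27); dropping signs (only squares matter) gives (40, 27); check 40² + 27² = 1600 + 729 = 2329 ✓.
  Scale by k = 4: (4·40, 4·27) = (160, 108).
Step 4: Order so x ≤ y and verify: 108² + 160² = 11664 + 25600 = 37264 = n. ✓

n = 37264 = 108² + 160² (one valid representation with x ≤ y).


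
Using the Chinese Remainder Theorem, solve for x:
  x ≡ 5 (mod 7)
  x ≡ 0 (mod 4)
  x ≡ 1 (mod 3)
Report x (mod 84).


Moduli 7, 4, 3 are pairwise coprime; by CRT there is a unique solution modulo M = 7 · 4 · 3 = 84.
Solve pairwise, accumulating the modulus:
  Start with x ≡ 5 (mod 7).
  Combine with x ≡ 0 (mod 4): since gcd(7, 4) = 1, we get a unique residue mod 28.
    Write x = 5 + 7·t and substitute into x ≡ 0 (mod 4): 7·t ≡ 0 − 5 = -5 (mod 4).
    Reduce coefficients mod 4: 3·t ≡ 3 (mod 4).
    The inverse of 3 mod 4 is 3 (since 3·3 = 9 = 2·4 + 1), so t ≡ 3·3 = 9 ≡ 1 (mod 4).
    Then x = 5 + 7·1 = 12, valid modulo lcm(7, 4) = 28: x ≡ 12 (mod 28).
  Combine with x ≡ 1 (mod 3): since gcd(28, 3) = 1, we get a unique residue mod 84.
    Write x = 12 + 28·t and substitute into x ≡ 1 (mod 3): 28·t ≡ 1 − 12 = -11 (mod 3).
    Reduce coefficients mod 3: 1·t ≡ 1 (mod 3).
    So t ≡ 1 (mod 3).
    Then x = 12 + 28·1 = 40, valid modulo lcm(28, 3) = 84: x ≡ 40 (mod 84).
Verify: 40 mod 7 = 5 ✓, 40 mod 4 = 0 ✓, 40 mod 3 = 1 ✓.

x ≡ 40 (mod 84).


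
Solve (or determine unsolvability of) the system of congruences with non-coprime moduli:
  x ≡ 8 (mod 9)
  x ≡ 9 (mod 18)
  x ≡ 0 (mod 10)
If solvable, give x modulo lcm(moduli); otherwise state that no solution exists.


Moduli 9, 18, 10 are not pairwise coprime, so CRT works modulo lcm(m_i) when all pairwise compatibility conditions hold.
Pairwise compatibility: gcd(m_i, m_j) must divide a_i - a_j for every pair.
Merge one congruence at a time:
  Start: x ≡ 8 (mod 9).
  Combine with x ≡ 9 (mod 18): gcd(9, 18) = 9, and 9 - 8 = 1 is NOT divisible by 9.
    ⇒ system is inconsistent (no integer solution).

No solution (the system is inconsistent).


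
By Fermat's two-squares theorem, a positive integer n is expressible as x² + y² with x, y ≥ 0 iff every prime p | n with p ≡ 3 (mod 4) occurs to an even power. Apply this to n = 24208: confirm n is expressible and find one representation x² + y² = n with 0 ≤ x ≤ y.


Step 1: Factor n = 24208 = 2^4 · 17 · 89.
Step 2: Check the mod-4 condition on each prime factor: 2 = 2 (special); 17 ≡ 1 (mod 4), exponent 1; 89 ≡ 1 (mod 4), exponent 1.
All primes ≡ 3 (mod 4) appear to even exponent (or don't appear), so by the two-squares theorem n IS expressible as a sum of two squares.
Step 3: Build a representation. Group n = k² · m with k = 4 and m = 17 · 89 = 1513 (a product of primes ≡ 1 (mod 4)); a representation of m scales to one of n via (k·x)² + (k·y)² = k²(x² + y²). Each prime p ≡ 1 (mod 4) is itself a sum of two squares; find a² by testing p − a² for a perfect square:
  17: 17 − 1² = 16 = 4² ⇒ 17 = 1² + 4².
  89: 89 − 1² = 88, 89 − 2² = 85, 89 − 3² = 80, 89 − 4² = 73, 89 − 5² = 64 = 8² ⇒ 89 = 5² + 8².
  Combine using the Brahmagupta–Fibonacci identity (a² + b²)(c² + d²) = (ac − bd)² + (ad + bc)² = (ac + bd)² + (ad − bc)²:
  17 · 89 = 1513: from (1² + 4²)(5² + 8²), take (1·5 − 4·8, 1·8 + 4·5) = (5 − 32, 8 + 20) = (-27, 28); dropping signs (only squares matter) gives (27, 28); check 27² + 28² = 729 + 784 = 1513 ✓.
  Scale by k = 4: (4·27, 4·28) = (108, 112).
Step 4: Order so x ≤ y and verify: 108² + 112² = 11664 + 12544 = 24208 = n. ✓

n = 24208 = 108² + 112² (one valid representation with x ≤ y).


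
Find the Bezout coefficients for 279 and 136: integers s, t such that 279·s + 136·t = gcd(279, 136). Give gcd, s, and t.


Euclidean algorithm on (279, 136) — divide until remainder is 0:
  279 = 2 · 136 + 7
  136 = 19 · 7 + 3
  7 = 2 · 3 + 1
  3 = 3 · 1 + 0
gcd(279, 136) = 1.
Track Bezout coefficients alongside the remainders: start with r₀ = 279 = a·1 + b·0 (s = 1, t = 0) and r₁ = 136 = a·0 + b·1 (s = 0, t = 1); each new remainder r_{k+1} = r_{k-1} − q_k·r_k inherits s_{k+1} = s_{k-1} − q_k·s_k, t_{k+1} = t_{k-1} − q_k·t_k, so r_k = a·s_k + b·t_k at every step:
  q = 2: r = 7, s = 1 − 2·0 = 1, t = 0 − 2·1 = -2  (check: 279·1 + 136·(-2) = 7)
  q = 19: r = 3, s = 0 − 19·1 = -19, t = 1 − 19·(-2) = 39  (check: 279·(-19) + 136·39 = 3)
  q = 2: r = 1, s = 1 − 2·(-19) = 39, t = -2 − 2·39 = -80  (check: 279·39 + 136·(-80) = 1)
The row with r = 1 (the gcd) gives the Bezout coefficients s = 39, t = -80.
Result: 279 · (39) + 136 · (-80) = 1.

gcd(279, 136) = 1; s = 39, t = -80 (check: 279·39 + 136·(-80) = 1).


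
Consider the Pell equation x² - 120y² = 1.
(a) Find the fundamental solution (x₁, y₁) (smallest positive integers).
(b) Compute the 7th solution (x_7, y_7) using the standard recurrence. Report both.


Step 1: Find the fundamental solution (x₁, y₁) of x² - 120y² = 1.
  Expand √120 as a continued fraction. a₀ = ⌊√120⌋ = 10; iterate m_{k+1} = d_k·a_k − m_k, d_{k+1} = (120 − m_{k+1}²)/d_k, a_{k+1} = ⌊(a₀ + m_{k+1})/d_{k+1}⌋ (starting m₀ = 0, d₀ = 1), with convergents p_k = a_k·p_{k-1} + p_{k-2}, q_k = a_k·q_{k-1} + q_{k-2} (p₋₁ = 1, q₋₁ = 0):
  k = 0: a₀ = 10; p₀/q₀ = 10/1; p₀² − 120·q₀² = 100 − 120 = -20.
  k = 1: m = 10, d = 20, a = ⌊(10 + 10)/20⌋ = 1; p/q = (1·10 + 1)/(1·1 + 0) = 11/1; p² − 120·q² = 121 − 120 = 1.
  The first convergent with p² − 120·q² = 1 gives the fundamental solution (x₁, y₁) = (11, 1).
Step 2: Apply the recurrence (x_{n+1}, y_{n+1}) = (x₁x_n + 120y₁y_n, x₁y_n + y₁x_n) repeatedly.
  From (x_1, y_1) = (11, 1): x_2 = 11·11 + 120·1·1 = 241; y_2 = 11·1 + 1·11 = 22.
  From (x_2, y_2) = (241, 22): x_3 = 11·241 + 120·1·22 = 5291; y_3 = 11·22 + 1·241 = 483.
  From (x_3, y_3) = (5291, 483): x_4 = 11·5291 + 120·1·483 = 116161; y_4 = 11·483 + 1·5291 = 10604.
  From (x_4, y_4) = (116161, 10604): x_5 = 11·116161 + 120·1·10604 = 2550251; y_5 = 11·10604 + 1·116161 = 232805.
  From (x_5, y_5) = (2550251, 232805): x_6 = 11·2550251 + 120·1·232805 = 55989361; y_6 = 11·232805 + 1·2550251 = 5111106.
  From (x_6, y_6) = (55989361, 5111106): x_7 = 11·55989361 + 120·1·5111106 = 1229215691; y_7 = 11·5111106 + 1·55989361 = 112211527.
Step 3: Verify x_7² - 120·y_7² = 1510971215000607481 - 1510971215000607480 = 1 (should be 1). ✓

(x_1, y_1) = (11, 1); (x_7, y_7) = (1229215691, 112211527).


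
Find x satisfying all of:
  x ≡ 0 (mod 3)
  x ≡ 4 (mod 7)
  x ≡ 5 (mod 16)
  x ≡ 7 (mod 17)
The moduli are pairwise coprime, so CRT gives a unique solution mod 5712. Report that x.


Product of moduli M = 3 · 7 · 16 · 17 = 5712.
Merge one congruence at a time:
  Start: x ≡ 0 (mod 3).
  Combine with x ≡ 4 (mod 7); new modulus lcm = 21.
    Write x = 0 + 3·t and substitute into x ≡ 4 (mod 7): 3·t ≡ 4 − 0 = 4 (mod 7).
    The inverse of 3 mod 7 is 5 (since 3·5 = 15 = 2·7 + 1), so t ≡ 5·4 = 20 ≡ 6 (mod 7).
    Then x = 0 + 3·6 = 18, valid modulo lcm(3, 7) = 21: x ≡ 18 (mod 21).
  Combine with x ≡ 5 (mod 16); new modulus lcm = 336.
    Write x = 18 + 21·t and substitute into x ≡ 5 (mod 16): 21·t ≡ 5 − 18 = -13 (mod 16).
    Reduce coefficients mod 16: 5·t ≡ 3 (mod 16).
    The inverse of 5 mod 16 is 13 (since 5·13 = 65 = 4·16 + 1), so t ≡ 13·3 = 39 ≡ 7 (mod 16).
    Then x = 18 + 21·7 = 165, valid modulo lcm(21, 16) = 336: x ≡ 165 (mod 336).
  Combine with x ≡ 7 (mod 17); new modulus lcm = 5712.
    Write x = 165 + 336·t and substitute into x ≡ 7 (mod 17): 336·t ≡ 7 − 165 = -158 (mod 17).
    Reduce coefficients mod 17: 13·t ≡ 12 (mod 17).
    The inverse of 13 mod 17 is 4 (since 13·4 = 52 = 3·17 + 1), so t ≡ 4·12 = 48 ≡ 14 (mod 17).
    Then x = 165 + 336·14 = 4869, valid modulo lcm(336, 17) = 5712: x ≡ 4869 (mod 5712).
Verify against each original: 4869 mod 3 = 0, 4869 mod 7 = 4, 4869 mod 16 = 5, 4869 mod 17 = 7.

x ≡ 4869 (mod 5712).


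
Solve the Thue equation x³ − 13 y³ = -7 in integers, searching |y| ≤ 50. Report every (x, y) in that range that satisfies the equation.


The equation is x³ - 13y³ = -7. For fixed y, x³ = 13·y³ − 7, so a solution requires the RHS to be a perfect cube.
Strategy: iterate y from -50 to 50, compute RHS = 13·y³ − 7, and check whether it is a (positive or negative) perfect cube.
Check small values of y:
  y = 0: RHS = -7 is not a perfect cube.
  y = 1: RHS = 6 is not a perfect cube.
  y = -1: RHS = -20 is not a perfect cube.
  y = 2: RHS = 97 is not a perfect cube.
  y = -2: RHS = -111 is not a perfect cube.
  y = 3: RHS = 344 is not a perfect cube.
  y = -3: RHS = -358 is not a perfect cube.
Continuing the search up to |y| = 50 finds no solutions either.
No (x, y) in the scanned range satisfies the equation.

No integer solutions with |y| ≤ 50.


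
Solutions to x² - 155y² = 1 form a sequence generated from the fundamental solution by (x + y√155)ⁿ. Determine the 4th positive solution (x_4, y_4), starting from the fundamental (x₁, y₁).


Step 1: Find the fundamental solution (x₁, y₁) of x² - 155y² = 1.
  Expand √155 as a continued fraction. a₀ = ⌊√155⌋ = 12; iterate m_{k+1} = d_k·a_k − m_k, d_{k+1} = (155 − m_{k+1}²)/d_k, a_{k+1} = ⌊(a₀ + m_{k+1})/d_{k+1}⌋ (starting m₀ = 0, d₀ = 1), with convergents p_k = a_k·p_{k-1} + p_{k-2}, q_k = a_k·q_{k-1} + q_{k-2} (p₋₁ = 1, q₋₁ = 0):
  k = 0: a₀ = 12; p₀/q₀ = 12/1; p₀² − 155·q₀² = 144 − 155 = -11.
  k = 1: m = 12, d = 11, a = ⌊(12 + 12)/11⌋ = 2; p/q = (2·12 + 1)/(2·1 + 0) = 25/2; p² − 155·q² = 625 − 620 = 5.
  k = 2: m = 10, d = 5, a = ⌊(12 + 10)/5⌋ = 4; p/q = (4·25 + 12)/(4·2 + 1) = 112/9; p² − 155·q² = 12544 − 12555 = -11.
  k = 3: m = 10, d = 11, a = ⌊(12 + 10)/11⌋ = 2; p/q = (2·112 + 25)/(2·9 + 2) = 249/20; p² − 155·q² = 62001 − 62000 = 1.
  The first convergent with p² − 155·q² = 1 gives the fundamental solution (x₁, y₁) = (249, 20).
Step 2: Apply the recurrence (x_{n+1}, y_{n+1}) = (x₁x_n + 155y₁y_n, x₁y_n + y₁x_n) repeatedly.
  From (x_1, y_1) = (249, 20): x_2 = 249·249 + 155·20·20 = 124001; y_2 = 249·20 + 20·249 = 9960.
  From (x_2, y_2) = (124001, 9960): x_3 = 249·124001 + 155·20·9960 = 61752249; y_3 = 249·9960 + 20·124001 = 4960060.
  From (x_3, y_3) = (61752249, 4960060): x_4 = 249·61752249 + 155·20·4960060 = 30752496001; y_4 = 249·4960060 + 20·61752249 = 2470099920.
Step 3: Verify x_4² - 155·y_4² = 945716010291520992001 - 945716010291520992000 = 1 (should be 1). ✓

(x_1, y_1) = (249, 20); (x_4, y_4) = (30752496001, 2470099920).


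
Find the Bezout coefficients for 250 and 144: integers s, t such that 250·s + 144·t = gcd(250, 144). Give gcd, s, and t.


Euclidean algorithm on (250, 144) — divide until remainder is 0:
  250 = 1 · 144 + 106
  144 = 1 · 106 + 38
  106 = 2 · 38 + 30
  38 = 1 · 30 + 8
  30 = 3 · 8 + 6
  8 = 1 · 6 + 2
  6 = 3 · 2 + 0
gcd(250, 144) = 2.
Track Bezout coefficients alongside the remainders: start with r₀ = 250 = a·1 + b·0 (s = 1, t = 0) and r₁ = 144 = a·0 + b·1 (s = 0, t = 1); each new remainder r_{k+1} = r_{k-1} − q_k·r_k inherits s_{k+1} = s_{k-1} − q_k·s_k, t_{k+1} = t_{k-1} − q_k·t_k, so r_k = a·s_k + b·t_k at every step:
  q = 1: r = 106, s = 1 − 1·0 = 1, t = 0 − 1·1 = -1  (check: 250·1 + 144·(-1) = 106)
  q = 1: r = 38, s = 0 − 1·1 = -1, t = 1 − 1·(-1) = 2  (check: 250·(-1) + 144·2 = 38)
  q = 2: r = 30, s = 1 − 2·(-1) = 3, t = -1 − 2·2 = -5  (check: 250·3 + 144·(-5) = 30)
  q = 1: r = 8, s = -1 − 1·3 = -4, t = 2 − 1·(-5) = 7  (check: 250·(-4) + 144·7 = 8)
  q = 3: r = 6, s = 3 − 3·(-4) = 15, t = -5 − 3·7 = -26  (check: 250·15 + 144·(-26) = 6)
  q = 1: r = 2, s = -4 − 1·15 = -19, t = 7 − 1·(-26) = 33  (check: 250·(-19) + 144·33 = 2)
The row with r = 2 (the gcd) gives the Bezout coefficients s = -19, t = 33.
Result: 250 · (-19) + 144 · (33) = 2.

gcd(250, 144) = 2; s = -19, t = 33 (check: 250·(-19) + 144·33 = 2).


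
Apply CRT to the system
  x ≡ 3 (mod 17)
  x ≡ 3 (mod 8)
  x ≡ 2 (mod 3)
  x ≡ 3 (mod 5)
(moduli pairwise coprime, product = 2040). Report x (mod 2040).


Product of moduli M = 17 · 8 · 3 · 5 = 2040.
Merge one congruence at a time:
  Start: x ≡ 3 (mod 17).
  Combine with x ≡ 3 (mod 8); new modulus lcm = 136.
    Write x = 3 + 17·t and substitute into x ≡ 3 (mod 8): 17·t ≡ 3 − 3 = 0 (mod 8).
    Reduce coefficients mod 8: 1·t ≡ 0 (mod 8).
    So t ≡ 0 (mod 8).
    Then x = 3 + 17·0 = 3, valid modulo lcm(17, 8) = 136: x ≡ 3 (mod 136).
  Combine with x ≡ 2 (mod 3); new modulus lcm = 408.
    Write x = 3 + 136·t and substitute into x ≡ 2 (mod 3): 136·t ≡ 2 − 3 = -1 (mod 3).
    Reduce coefficients mod 3: 1·t ≡ 2 (mod 3).
    So t ≡ 2 (mod 3).
    Then x = 3 + 136·2 = 275, valid modulo lcm(136, 3) = 408: x ≡ 275 (mod 408).
  Combine with x ≡ 3 (mod 5); new modulus lcm = 2040.
    Write x = 275 + 408·t and substitute into x ≡ 3 (mod 5): 408·t ≡ 3 − 275 = -272 (mod 5).
    Reduce coefficients mod 5: 3·t ≡ 3 (mod 5).
    The inverse of 3 mod 5 is 2 (since 3·2 = 6 = 1·5 + 1), so t ≡ 2·3 = 6 ≡ 1 (mod 5).
    Then x = 275 + 408·1 = 683, valid modulo lcm(408, 5) = 2040: x ≡ 683 (mod 2040).
Verify against each original: 683 mod 17 = 3, 683 mod 8 = 3, 683 mod 3 = 2, 683 mod 5 = 3.

x ≡ 683 (mod 2040).


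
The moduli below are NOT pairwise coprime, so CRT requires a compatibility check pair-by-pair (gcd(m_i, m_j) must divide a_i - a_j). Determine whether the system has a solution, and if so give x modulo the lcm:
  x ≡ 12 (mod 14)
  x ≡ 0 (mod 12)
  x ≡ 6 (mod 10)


Moduli 14, 12, 10 are not pairwise coprime, so CRT works modulo lcm(m_i) when all pairwise compatibility conditions hold.
Pairwise compatibility: gcd(m_i, m_j) must divide a_i - a_j for every pair.
Merge one congruence at a time:
  Start: x ≡ 12 (mod 14).
  Combine with x ≡ 0 (mod 12): gcd(14, 12) = 2; 0 - 12 = -12, which IS divisible by 2, so compatible.
    Write x = 12 + 14·t and substitute into x ≡ 0 (mod 12): 14·t ≡ 0 − 12 = -12 (mod 12).
    Divide the congruence (and modulus) by g = 2: 7·t ≡ -6 (mod 6).
    Reduce coefficients mod 6: 1·t ≡ 0 (mod 6).
    So t ≡ 0 (mod 6).
    Then x = 12 + 14·0 = 12, valid modulo lcm(14, 12) = 84: x ≡ 12 (mod 84).
  Combine with x ≡ 6 (mod 10): gcd(84, 10) = 2; 6 - 12 = -6, which IS divisible by 2, so compatible.
    Write x = 12 + 84·t and substitute into x ≡ 6 (mod 10): 84·t ≡ 6 − 12 = -6 (mod 10).
    Divide the congruence (and modulus) by g = 2: 42·t ≡ -3 (mod 5).
    Reduce coefficients mod 5: 2·t ≡ 2 (mod 5).
    The inverse of 2 mod 5 is 3 (since 2·3 = 6 = 1·5 + 1), so t ≡ 3·2 = 6 ≡ 1 (mod 5).
    Then x = 12 + 84·1 = 96, valid modulo lcm(84, 10) = 420: x ≡ 96 (mod 420).
Verify: 96 mod 14 = 12, 96 mod 12 = 0, 96 mod 10 = 6.

x ≡ 96 (mod 420).


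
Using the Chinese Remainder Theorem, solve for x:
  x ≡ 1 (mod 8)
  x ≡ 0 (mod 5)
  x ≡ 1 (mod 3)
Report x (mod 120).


Moduli 8, 5, 3 are pairwise coprime; by CRT there is a unique solution modulo M = 8 · 5 · 3 = 120.
Solve pairwise, accumulating the modulus:
  Start with x ≡ 1 (mod 8).
  Combine with x ≡ 0 (mod 5): since gcd(8, 5) = 1, we get a unique residue mod 40.
    Write x = 1 + 8·t and substitute into x ≡ 0 (mod 5): 8·t ≡ 0 − 1 = -1 (mod 5).
    Reduce coefficients mod 5: 3·t ≡ 4 (mod 5).
    The inverse of 3 mod 5 is 2 (since 3·2 = 6 = 1·5 + 1), so t ≡ 2·4 = 8 ≡ 3 (mod 5).
    Then x = 1 + 8·3 = 25, valid modulo lcm(8, 5) = 40: x ≡ 25 (mod 40).
  Combine with x ≡ 1 (mod 3): since gcd(40, 3) = 1, we get a unique residue mod 120.
    Write x = 25 + 40·t and substitute into x ≡ 1 (mod 3): 40·t ≡ 1 − 25 = -24 (mod 3).
    Reduce coefficients mod 3: 1·t ≡ 0 (mod 3).
    So t ≡ 0 (mod 3).
    Then x = 25 + 40·0 = 25, valid modulo lcm(40, 3) = 120: x ≡ 25 (mod 120).
Verify: 25 mod 8 = 1 ✓, 25 mod 5 = 0 ✓, 25 mod 3 = 1 ✓.

x ≡ 25 (mod 120).


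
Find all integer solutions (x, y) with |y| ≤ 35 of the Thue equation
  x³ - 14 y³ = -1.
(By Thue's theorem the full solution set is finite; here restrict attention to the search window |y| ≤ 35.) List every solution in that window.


The equation is x³ - 14y³ = -1. For fixed y, x³ = 14·y³ − 1, so a solution requires the RHS to be a perfect cube.
Strategy: iterate y from -35 to 35, compute RHS = 14·y³ − 1, and check whether it is a (positive or negative) perfect cube.
Check small values of y:
  y = 0: RHS = -1 = (-1)³ ⇒ x = -1 works.
  y = 1: RHS = 13 is not a perfect cube.
  y = -1: RHS = -15 is not a perfect cube.
  y = 2: RHS = 111 is not a perfect cube.
  y = -2: RHS = -113 is not a perfect cube.
  y = 3: RHS = 377 is not a perfect cube.
  y = -3: RHS = -379 is not a perfect cube.
Continuing the search up to |y| = 35 finds no further solutions beyond those listed.
Collected solutions: (-1, 0).

Solutions (with |y| ≤ 35): (-1, 0).


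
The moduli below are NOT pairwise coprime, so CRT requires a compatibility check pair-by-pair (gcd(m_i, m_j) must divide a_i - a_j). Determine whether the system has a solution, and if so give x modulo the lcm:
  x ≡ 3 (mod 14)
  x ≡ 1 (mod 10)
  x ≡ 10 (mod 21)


Moduli 14, 10, 21 are not pairwise coprime, so CRT works modulo lcm(m_i) when all pairwise compatibility conditions hold.
Pairwise compatibility: gcd(m_i, m_j) must divide a_i - a_j for every pair.
Merge one congruence at a time:
  Start: x ≡ 3 (mod 14).
  Combine with x ≡ 1 (mod 10): gcd(14, 10) = 2; 1 - 3 = -2, which IS divisible by 2, so compatible.
    Write x = 3 + 14·t and substitute into x ≡ 1 (mod 10): 14·t ≡ 1 − 3 = -2 (mod 10).
    Divide the congruence (and modulus) by g = 2: 7·t ≡ -1 (mod 5).
    Reduce coefficients mod 5: 2·t ≡ 4 (mod 5).
    The inverse of 2 mod 5 is 3 (since 2·3 = 6 = 1·5 + 1), so t ≡ 3·4 = 12 ≡ 2 (mod 5).
    Then x = 3 + 14·2 = 31, valid modulo lcm(14, 10) = 70: x ≡ 31 (mod 70).
  Combine with x ≡ 10 (mod 21): gcd(70, 21) = 7; 10 - 31 = -21, which IS divisible by 7, so compatible.
    Write x = 31 + 70·t and substitute into x ≡ 10 (mod 21): 70·t ≡ 10 − 31 = -21 (mod 21).
    Divide the congruence (and modulus) by g = 7: 10·t ≡ -3 (mod 3).
    Reduce coefficients mod 3: 1·t ≡ 0 (mod 3).
    So t ≡ 0 (mod 3).
    Then x = 31 + 70·0 = 31, valid modulo lcm(70, 21) = 210: x ≡ 31 (mod 210).
Verify: 31 mod 14 = 3, 31 mod 10 = 1, 31 mod 21 = 10.

x ≡ 31 (mod 210).


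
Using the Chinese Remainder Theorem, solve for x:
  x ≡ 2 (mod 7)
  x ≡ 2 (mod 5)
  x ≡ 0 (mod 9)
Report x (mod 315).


Moduli 7, 5, 9 are pairwise coprime; by CRT there is a unique solution modulo M = 7 · 5 · 9 = 315.
Solve pairwise, accumulating the modulus:
  Start with x ≡ 2 (mod 7).
  Combine with x ≡ 2 (mod 5): since gcd(7, 5) = 1, we get a unique residue mod 35.
    Write x = 2 + 7·t and substitute into x ≡ 2 (mod 5): 7·t ≡ 2 − 2 = 0 (mod 5).
    Reduce coefficients mod 5: 2·t ≡ 0 (mod 5).
    The inverse of 2 mod 5 is 3 (since 2·3 = 6 = 1·5 + 1), so t ≡ 3·0 = 0 ≡ 0 (mod 5).
    Then x = 2 + 7·0 = 2, valid modulo lcm(7, 5) = 35: x ≡ 2 (mod 35).
  Combine with x ≡ 0 (mod 9): since gcd(35, 9) = 1, we get a unique residue mod 315.
    Write x = 2 + 35·t and substitute into x ≡ 0 (mod 9): 35·t ≡ 0 − 2 = -2 (mod 9).
    Reduce coefficients mod 9: 8·t ≡ 7 (mod 9).
    The inverse of 8 mod 9 is 8 (since 8·8 = 64 = 7·9 + 1), so t ≡ 8·7 = 56 ≡ 2 (mod 9).
    Then x = 2 + 35·2 = 72, valid modulo lcm(35, 9) = 315: x ≡ 72 (mod 315).
Verify: 72 mod 7 = 2 ✓, 72 mod 5 = 2 ✓, 72 mod 9 = 0 ✓.

x ≡ 72 (mod 315).


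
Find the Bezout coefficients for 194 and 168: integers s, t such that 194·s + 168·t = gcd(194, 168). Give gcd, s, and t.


Euclidean algorithm on (194, 168) — divide until remainder is 0:
  194 = 1 · 168 + 26
  168 = 6 · 26 + 12
  26 = 2 · 12 + 2
  12 = 6 · 2 + 0
gcd(194, 168) = 2.
Track Bezout coefficients alongside the remainders: start with r₀ = 194 = a·1 + b·0 (s = 1, t = 0) and r₁ = 168 = a·0 + b·1 (s = 0, t = 1); each new remainder r_{k+1} = r_{k-1} − q_k·r_k inherits s_{k+1} = s_{k-1} − q_k·s_k, t_{k+1} = t_{k-1} − q_k·t_k, so r_k = a·s_k + b·t_k at every step:
  q = 1: r = 26, s = 1 − 1·0 = 1, t = 0 − 1·1 = -1  (check: 194·1 + 168·(-1) = 26)
  q = 6: r = 12, s = 0 − 6·1 = -6, t = 1 − 6·(-1) = 7  (check: 194·(-6) + 168·7 = 12)
  q = 2: r = 2, s = 1 − 2·(-6) = 13, t = -1 − 2·7 = -15  (check: 194·13 + 168·(-15) = 2)
The row with r = 2 (the gcd) gives the Bezout coefficients s = 13, t = -15.
Result: 194 · (13) + 168 · (-15) = 2.

gcd(194, 168) = 2; s = 13, t = -15 (check: 194·13 + 168·(-15) = 2).


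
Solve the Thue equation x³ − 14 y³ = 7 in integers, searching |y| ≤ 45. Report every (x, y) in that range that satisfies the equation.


The equation is x³ - 14y³ = 7. For fixed y, x³ = 14·y³ + 7, so a solution requires the RHS to be a perfect cube.
Strategy: iterate y from -45 to 45, compute RHS = 14·y³ + 7, and check whether it is a (positive or negative) perfect cube.
Check small values of y:
  y = 0: RHS = 7 is not a perfect cube.
  y = 1: RHS = 21 is not a perfect cube.
  y = -1: RHS = -7 is not a perfect cube.
  y = 2: RHS = 119 is not a perfect cube.
  y = -2: RHS = -105 is not a perfect cube.
  y = 3: RHS = 385 is not a perfect cube.
  y = -3: RHS = -371 is not a perfect cube.
Continuing the search up to |y| = 45 finds no solutions either.
No (x, y) in the scanned range satisfies the equation.

No integer solutions with |y| ≤ 45.


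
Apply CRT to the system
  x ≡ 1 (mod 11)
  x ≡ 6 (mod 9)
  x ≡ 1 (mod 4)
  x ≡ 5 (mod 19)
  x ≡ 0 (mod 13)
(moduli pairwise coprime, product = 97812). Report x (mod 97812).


Product of moduli M = 11 · 9 · 4 · 19 · 13 = 97812.
Merge one congruence at a time:
  Start: x ≡ 1 (mod 11).
  Combine with x ≡ 6 (mod 9); new modulus lcm = 99.
    Write x = 1 + 11·t and substitute into x ≡ 6 (mod 9): 11·t ≡ 6 − 1 = 5 (mod 9).
    Reduce coefficients mod 9: 2·t ≡ 5 (mod 9).
    The inverse of 2 mod 9 is 5 (since 2·5 = 10 = 1·9 + 1), so t ≡ 5·5 = 25 ≡ 7 (mod 9).
    Then x = 1 + 11·7 = 78, valid modulo lcm(11, 9) = 99: x ≡ 78 (mod 99).
  Combine with x ≡ 1 (mod 4); new modulus lcm = 396.
    Write x = 78 + 99·t and substitute into x ≡ 1 (mod 4): 99·t ≡ 1 − 78 = -77 (mod 4).
    Reduce coefficients mod 4: 3·t ≡ 3 (mod 4).
    The inverse of 3 mod 4 is 3 (since 3·3 = 9 = 2·4 + 1), so t ≡ 3·3 = 9 ≡ 1 (mod 4).
    Then x = 78 + 99·1 = 177, valid modulo lcm(99, 4) = 396: x ≡ 177 (mod 396).
  Combine with x ≡ 5 (mod 19); new modulus lcm = 7524.
    Write x = 177 + 396·t and substitute into x ≡ 5 (mod 19): 396·t ≡ 5 − 177 = -172 (mod 19).
    Reduce coefficients mod 19: 16·t ≡ 18 (mod 19).
    The inverse of 16 mod 19 is 6 (since 16·6 = 96 = 5·19 + 1), so t ≡ 6·18 = 108 ≡ 13 (mod 19).
    Then x = 177 + 396·13 = 5325, valid modulo lcm(396, 19) = 7524: x ≡ 5325 (mod 7524).
  Combine with x ≡ 0 (mod 13); new modulus lcm = 97812.
    Write x = 5325 + 7524·t and substitute into x ≡ 0 (mod 13): 7524·t ≡ 0 − 5325 = -5325 (mod 13).
    Reduce coefficients mod 13: 10·t ≡ 5 (mod 13).
    The inverse of 10 mod 13 is 4 (since 10·4 = 40 = 3·13 + 1), so t ≡ 4·5 = 20 ≡ 7 (mod 13).
    Then x = 5325 + 7524·7 = 57993, valid modulo lcm(7524, 13) = 97812: x ≡ 57993 (mod 97812).
Verify against each original: 57993 mod 11 = 1, 57993 mod 9 = 6, 57993 mod 4 = 1, 57993 mod 19 = 5, 57993 mod 13 = 0.

x ≡ 57993 (mod 97812).


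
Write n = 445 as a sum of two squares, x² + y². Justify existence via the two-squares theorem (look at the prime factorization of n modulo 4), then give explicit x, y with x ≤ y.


Step 1: Factor n = 445 = 5 · 89.
Step 2: Check the mod-4 condition on each prime factor: 5 ≡ 1 (mod 4), exponent 1; 89 ≡ 1 (mod 4), exponent 1.
All primes ≡ 3 (mod 4) appear to even exponent (or don't appear), so by the two-squares theorem n IS expressible as a sum of two squares.
Step 3: Build a representation. Here n = 5 · 89 is a product of primes ≡ 1 (mod 4). Each prime p ≡ 1 (mod 4) is itself a sum of two squares; find a² by testing p − a² for a perfect square:
  5: 5 − 1² = 4 = 2² ⇒ 5 = 1² + 2².
  89: 89 − 1² = 88, 89 − 2² = 85, 89 − 3² = 80, 89 − 4² = 73, 89 − 5² = 64 = 8² ⇒ 89 = 5² + 8².
  Combine using the Brahmagupta–Fibonacci identity (a² + b²)(c² + d²) = (ac − bd)² + (ad + bc)² = (ac + bd)² + (ad − bc)²:
  5 · 89 = 445: from (1² + 2²)(5² + 8²), take (1·5 − 2·8, 1·8 + 2·5) = (5 − 16, 8 + 10) = (-11, 18); dropping signs (only squares matter) gives (11, 18); check 11² + 18² = 121 + 324 = 445 ✓.
Step 4: Order so x ≤ y and verify: 11² + 18² = 121 + 324 = 445 = n. ✓

n = 445 = 11² + 18² (one valid representation with x ≤ y).


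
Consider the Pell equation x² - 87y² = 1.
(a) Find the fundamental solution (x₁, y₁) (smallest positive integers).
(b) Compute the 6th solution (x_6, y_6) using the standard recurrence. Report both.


Step 1: Find the fundamental solution (x₁, y₁) of x² - 87y² = 1.
  Expand √87 as a continued fraction. a₀ = ⌊√87⌋ = 9; iterate m_{k+1} = d_k·a_k − m_k, d_{k+1} = (87 − m_{k+1}²)/d_k, a_{k+1} = ⌊(a₀ + m_{k+1})/d_{k+1}⌋ (starting m₀ = 0, d₀ = 1), with convergents p_k = a_k·p_{k-1} + p_{k-2}, q_k = a_k·q_{k-1} + q_{k-2} (p₋₁ = 1, q₋₁ = 0):
  k = 0: a₀ = 9; p₀/q₀ = 9/1; p₀² − 87·q₀² = 81 − 87 = -6.
  k = 1: m = 9, d = 6, a = ⌊(9 + 9)/6⌋ = 3; p/q = (3·9 + 1)/(3·1 + 0) = 28/3; p² − 87·q² = 784 − 783 = 1.
  The first convergent with p² − 87·q² = 1 gives the fundamental solution (x₁, y₁) = (28, 3).
Step 2: Apply the recurrence (x_{n+1}, y_{n+1}) = (x₁x_n + 87y₁y_n, x₁y_n + y₁x_n) repeatedly.
  From (x_1, y_1) = (28, 3): x_2 = 28·28 + 87·3·3 = 1567; y_2 = 28·3 + 3·28 = 168.
  From (x_2, y_2) = (1567, 168): x_3 = 28·1567 + 87·3·168 = 87724; y_3 = 28·168 + 3·1567 = 9405.
  From (x_3, y_3) = (87724, 9405): x_4 = 28·87724 + 87·3·9405 = 4910977; y_4 = 28·9405 + 3·87724 = 526512.
  From (x_4, y_4) = (4910977, 526512): x_5 = 28·4910977 + 87·3·526512 = 274926988; y_5 = 28·526512 + 3·4910977 = 29475267.
  From (x_5, y_5) = (274926988, 29475267): x_6 = 28·274926988 + 87·3·29475267 = 15391000351; y_6 = 28·29475267 + 3·274926988 = 1650088440.
Step 3: Verify x_6² - 87·y_6² = 236882891804482123201 - 236882891804482123200 = 1 (should be 1). ✓

(x_1, y_1) = (28, 3); (x_6, y_6) = (15391000351, 1650088440).


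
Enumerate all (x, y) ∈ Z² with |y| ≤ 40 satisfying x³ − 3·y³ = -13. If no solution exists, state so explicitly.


The equation is x³ - 3y³ = -13. For fixed y, x³ = 3·y³ − 13, so a solution requires the RHS to be a perfect cube.
Strategy: iterate y from -40 to 40, compute RHS = 3·y³ − 13, and check whether it is a (positive or negative) perfect cube.
Check small values of y:
  y = 0: RHS = -13 is not a perfect cube.
  y = 1: RHS = -10 is not a perfect cube.
  y = -1: RHS = -16 is not a perfect cube.
  y = 2: RHS = 11 is not a perfect cube.
  y = -2: RHS = -37 is not a perfect cube.
  y = 3: RHS = 68 is not a perfect cube.
  y = -3: RHS = -94 is not a perfect cube.
Continuing the search up to |y| = 40 finds no solutions either.
No (x, y) in the scanned range satisfies the equation.

No integer solutions with |y| ≤ 40.


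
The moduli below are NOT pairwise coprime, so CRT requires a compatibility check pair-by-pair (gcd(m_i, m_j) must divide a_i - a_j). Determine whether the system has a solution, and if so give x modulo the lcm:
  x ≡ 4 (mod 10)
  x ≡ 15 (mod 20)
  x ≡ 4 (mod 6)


Moduli 10, 20, 6 are not pairwise coprime, so CRT works modulo lcm(m_i) when all pairwise compatibility conditions hold.
Pairwise compatibility: gcd(m_i, m_j) must divide a_i - a_j for every pair.
Merge one congruence at a time:
  Start: x ≡ 4 (mod 10).
  Combine with x ≡ 15 (mod 20): gcd(10, 20) = 10, and 15 - 4 = 11 is NOT divisible by 10.
    ⇒ system is inconsistent (no integer solution).

No solution (the system is inconsistent).


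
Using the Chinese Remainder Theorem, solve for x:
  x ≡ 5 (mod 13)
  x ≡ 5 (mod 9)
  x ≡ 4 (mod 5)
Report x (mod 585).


Moduli 13, 9, 5 are pairwise coprime; by CRT there is a unique solution modulo M = 13 · 9 · 5 = 585.
Solve pairwise, accumulating the modulus:
  Start with x ≡ 5 (mod 13).
  Combine with x ≡ 5 (mod 9): since gcd(13, 9) = 1, we get a unique residue mod 117.
    Write x = 5 + 13·t and substitute into x ≡ 5 (mod 9): 13·t ≡ 5 − 5 = 0 (mod 9).
    Reduce coefficients mod 9: 4·t ≡ 0 (mod 9).
    The inverse of 4 mod 9 is 7 (since 4·7 = 28 = 3·9 + 1), so t ≡ 7·0 = 0 ≡ 0 (mod 9).
    Then x = 5 + 13·0 = 5, valid modulo lcm(13, 9) = 117: x ≡ 5 (mod 117).
  Combine with x ≡ 4 (mod 5): since gcd(117, 5) = 1, we get a unique residue mod 585.
    Write x = 5 + 117·t and substitute into x ≡ 4 (mod 5): 117·t ≡ 4 − 5 = -1 (mod 5).
    Reduce coefficients mod 5: 2·t ≡ 4 (mod 5).
    The inverse of 2 mod 5 is 3 (since 2·3 = 6 = 1·5 + 1), so t ≡ 3·4 = 12 ≡ 2 (mod 5).
    Then x = 5 + 117·2 = 239, valid modulo lcm(117, 5) = 585: x ≡ 239 (mod 585).
Verify: 239 mod 13 = 5 ✓, 239 mod 9 = 5 ✓, 239 mod 5 = 4 ✓.

x ≡ 239 (mod 585).


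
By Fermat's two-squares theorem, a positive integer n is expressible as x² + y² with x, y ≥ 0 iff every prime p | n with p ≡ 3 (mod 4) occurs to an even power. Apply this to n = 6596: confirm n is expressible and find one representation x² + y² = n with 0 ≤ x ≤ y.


Step 1: Factor n = 6596 = 2^2 · 17 · 97.
Step 2: Check the mod-4 condition on each prime factor: 2 = 2 (special); 17 ≡ 1 (mod 4), exponent 1; 97 ≡ 1 (mod 4), exponent 1.
All primes ≡ 3 (mod 4) appear to even exponent (or don't appear), so by the two-squares theorem n IS expressible as a sum of two squares.
Step 3: Build a representation. Group n = k² · m with k = 2 and m = 17 · 97 = 1649 (a product of primes ≡ 1 (mod 4)); a representation of m scales to one of n via (k·x)² + (k·y)² = k²(x² + y²). Each prime p ≡ 1 (mod 4) is itself a sum of two squares; find a² by testing p − a² for a perfect square:
  17: 17 − 1² = 16 = 4² ⇒ 17 = 1² + 4².
  97: 97 − 1² = 96, 97 − 2² = 93, 97 − 3² = 88, 97 − 4² = 81 = 9² ⇒ 97 = 4² + 9².
  Combine using the Brahmagupta–Fibonacci identity (a² + b²)(c² + d²) = (ac − bd)² + (ad + bc)² = (ac + bd)² + (ad − bc)²:
  17 · 97 = 1649: from (1² + 4²)(4² + 9²), take (1·4 − 4·9, 1·9 + 4·4) = (4 − 36, 9 + 16) = (-32, 25); dropping signs (only squares matter) gives (32, 25); check 32² + 25² = 1024 + 625 = 1649 ✓.
  Scale by k = 2: (2·32, 2·25) = (64, 50).
Step 4: Order so x ≤ y and verify: 50² + 64² = 2500 + 4096 = 6596 = n. ✓

n = 6596 = 50² + 64² (one valid representation with x ≤ y).


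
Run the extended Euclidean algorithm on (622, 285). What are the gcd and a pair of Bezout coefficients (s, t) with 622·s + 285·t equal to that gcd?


Euclidean algorithm on (622, 285) — divide until remainder is 0:
  622 = 2 · 285 + 52
  285 = 5 · 52 + 25
  52 = 2 · 25 + 2
  25 = 12 · 2 + 1
  2 = 2 · 1 + 0
gcd(622, 285) = 1.
Track Bezout coefficients alongside the remainders: start with r₀ = 622 = a·1 + b·0 (s = 1, t = 0) and r₁ = 285 = a·0 + b·1 (s = 0, t = 1); each new remainder r_{k+1} = r_{k-1} − q_k·r_k inherits s_{k+1} = s_{k-1} − q_k·s_k, t_{k+1} = t_{k-1} − q_k·t_k, so r_k = a·s_k + b·t_k at every step:
  q = 2: r = 52, s = 1 − 2·0 = 1, t = 0 − 2·1 = -2  (check: 622·1 + 285·(-2) = 52)
  q = 5: r = 25, s = 0 − 5·1 = -5, t = 1 − 5·(-2) = 11  (check: 622·(-5) + 285·11 = 25)
  q = 2: r = 2, s = 1 − 2·(-5) = 11, t = -2 − 2·11 = -24  (check: 622·11 + 285·(-24) = 2)
  q = 12: r = 1, s = -5 − 12·11 = -137, t = 11 − 12·(-24) = 299  (check: 622·(-137) + 285·299 = 1)
The row with r = 1 (the gcd) gives the Bezout coefficients s = -137, t = 299.
Result: 622 · (-137) + 285 · (299) = 1.

gcd(622, 285) = 1; s = -137, t = 299 (check: 622·(-137) + 285·299 = 1).
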